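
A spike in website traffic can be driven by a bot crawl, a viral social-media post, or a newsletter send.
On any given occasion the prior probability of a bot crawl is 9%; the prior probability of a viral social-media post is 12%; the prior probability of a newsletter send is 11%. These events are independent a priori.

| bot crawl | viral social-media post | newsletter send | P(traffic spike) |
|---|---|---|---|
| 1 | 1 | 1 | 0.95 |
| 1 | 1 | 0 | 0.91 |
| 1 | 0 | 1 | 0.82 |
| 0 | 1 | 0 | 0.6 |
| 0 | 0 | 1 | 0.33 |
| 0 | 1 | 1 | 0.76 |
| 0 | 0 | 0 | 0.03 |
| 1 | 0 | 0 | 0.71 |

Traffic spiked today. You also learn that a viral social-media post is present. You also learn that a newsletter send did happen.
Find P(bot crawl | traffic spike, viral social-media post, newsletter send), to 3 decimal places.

For the numerator, keep only bot crawl=true terms: 0.95×0.09 = 0.085500
The normalizing constant is 0.76×0.91 + 0.95×0.09 = 0.777100
Posterior = 0.085500 / 0.777100 ≈ 0.110

P(bot crawl | traffic spike, viral social-media post, newsletter send) ≈ 0.110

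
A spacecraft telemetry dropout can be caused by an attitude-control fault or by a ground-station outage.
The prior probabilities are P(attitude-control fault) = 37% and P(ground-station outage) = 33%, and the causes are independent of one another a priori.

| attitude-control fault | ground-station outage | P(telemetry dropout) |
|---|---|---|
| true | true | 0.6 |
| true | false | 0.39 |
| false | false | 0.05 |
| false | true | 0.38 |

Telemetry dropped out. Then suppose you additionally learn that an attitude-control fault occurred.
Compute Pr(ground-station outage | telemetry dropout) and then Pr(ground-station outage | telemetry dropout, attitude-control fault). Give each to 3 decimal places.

Pr(ground-station outage | telemetry dropout) ≈ 0.564; Pr(ground-station outage | telemetry dropout, attitude-control fault) ≈ 0.431

P(telemetry dropout) = 0.05*0.63*0.67 + 0.38*0.63*0.33 + 0.39*0.37*0.67 + 0.6*0.37*0.33 = 0.021105 + 0.079002 + 0.096681 + 0.073260 = 0.270048
Of this, 0.152262 comes from 0.079002 + 0.073260 (the ground-station outage=true cases).
P(ground-station outage | telemetry dropout) = 0.152262 / 0.270048 ≈ 0.564

Now also conditioning on attitude-control fault=true:
By total probability over both values of ground-station outage:
  P(telemetry dropout | attitude-control fault) = 0.39·0.67 + 0.6·0.33
        = 0.261300 + 0.198000 = 0.459300
Configurations with ground-station outage contribute 0.198000, so
  P(ground-station outage | telemetry dropout, attitude-control fault) = 0.198000 / 0.459300 ≈ 0.431
This is intercausal reasoning (explaining away): once attitude-control fault accounts for the telemetry dropout, ground-station outage becomes less likely.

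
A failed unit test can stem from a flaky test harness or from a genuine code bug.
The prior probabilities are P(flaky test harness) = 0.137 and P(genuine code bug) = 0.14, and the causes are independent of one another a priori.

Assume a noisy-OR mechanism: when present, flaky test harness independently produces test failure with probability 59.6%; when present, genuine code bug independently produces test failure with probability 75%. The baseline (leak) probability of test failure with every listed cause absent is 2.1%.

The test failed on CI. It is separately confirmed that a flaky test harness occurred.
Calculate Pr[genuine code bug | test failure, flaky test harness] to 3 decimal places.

Under noisy-OR, P(test failure | causes) = 1 − (1−0.021)·∏(1−qᵢ) over the active causes.
Enumerate both values of genuine code bug and weight by the priors:
  P(test failure | flaky test harness) = 0.604484×0.86 + 0.901121×0.14
        = 0.519856 + 0.126157 = 0.646013
The terms with genuine code bug present sum to 0.126157, so
  P(genuine code bug | test failure, flaky test harness) = 0.126157 / 0.646013 ≈ 0.195

Pr[genuine code bug | test failure, flaky test harness] ≈ 0.195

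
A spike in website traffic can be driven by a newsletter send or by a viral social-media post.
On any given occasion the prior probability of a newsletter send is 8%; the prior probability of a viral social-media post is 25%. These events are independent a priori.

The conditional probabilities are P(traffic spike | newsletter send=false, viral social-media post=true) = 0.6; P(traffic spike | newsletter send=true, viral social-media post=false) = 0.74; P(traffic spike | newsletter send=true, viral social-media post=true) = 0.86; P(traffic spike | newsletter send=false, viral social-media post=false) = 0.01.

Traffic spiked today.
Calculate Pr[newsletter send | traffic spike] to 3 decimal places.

P(traffic spike) = 0.01×0.92×0.75 + 0.6×0.92×0.25 + 0.74×0.08×0.75 + 0.86×0.08×0.25 = 0.006900 + 0.138000 + 0.044400 + 0.017200 = 0.206500
The newsletter send-present share is 0.044400 + 0.017200 = 0.061600.
P(newsletter send | traffic spike) = 0.061600 / 0.206500 ≈ 0.298

Pr[newsletter send | traffic spike] ≈ 0.298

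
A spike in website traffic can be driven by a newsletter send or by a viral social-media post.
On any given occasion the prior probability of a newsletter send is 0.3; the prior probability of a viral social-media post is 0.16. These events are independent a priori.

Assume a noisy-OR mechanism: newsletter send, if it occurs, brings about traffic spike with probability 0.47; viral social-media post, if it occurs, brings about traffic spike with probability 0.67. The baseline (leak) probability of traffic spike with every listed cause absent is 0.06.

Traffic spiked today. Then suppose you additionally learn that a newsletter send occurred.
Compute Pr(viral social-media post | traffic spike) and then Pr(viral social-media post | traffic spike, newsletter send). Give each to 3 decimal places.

Pr(viral social-media post | traffic spike) ≈ 0.421; Pr(viral social-media post | traffic spike, newsletter send) ≈ 0.241

Under noisy-OR, P(traffic spike | causes) = 1 − (1−0.06)·∏(1−qᵢ) over the active causes.
By total probability over the 4 (newsletter send, viral social-media post) configurations:
  P(traffic spike) = 0.06×0.7×0.84 + 0.6898×0.7×0.16 + 0.5018×0.3×0.84 + 0.835594×0.3×0.16
        = 0.035280 + 0.077258 + 0.126454 + 0.040109 = 0.279101
Configurations with viral social-media post contribute 0.117367, so
  P(viral social-media post | traffic spike) = 0.117367 / 0.279101 ≈ 0.421

With the extra evidence:
For the numerator, keep only viral social-media post=true terms: 0.835594·0.16 = 0.133695
Normalizer over all consistent configurations: 0.5018·0.84 + 0.835594·0.16 = 0.555207
Posterior = 0.133695 / 0.555207 ≈ 0.241
Conditioning on newsletter send lowers the posterior on viral social-media post: the classic explaining-away effect in a common-effect structure.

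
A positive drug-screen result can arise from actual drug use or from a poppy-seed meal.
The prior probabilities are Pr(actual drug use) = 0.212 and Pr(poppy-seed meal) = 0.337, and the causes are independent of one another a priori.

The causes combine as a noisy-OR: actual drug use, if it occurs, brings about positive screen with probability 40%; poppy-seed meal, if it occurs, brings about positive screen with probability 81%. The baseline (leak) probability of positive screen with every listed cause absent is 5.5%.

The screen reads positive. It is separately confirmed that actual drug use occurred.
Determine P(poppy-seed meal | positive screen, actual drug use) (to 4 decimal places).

P(poppy-seed meal | positive screen, actual drug use) ≈ 0.5116

Under noisy-OR, P(positive screen | causes) = 1 − (1−0.055)·∏(1−qᵢ) over the active causes.
By total probability over both values of poppy-seed meal:
  P(positive screen | actual drug use) = 0.433·0.663 + 0.89227·0.337
        = 0.287079 + 0.300695 = 0.587774
Keeping only the poppy-seed meal-present terms gives 0.300695, so
  P(poppy-seed meal | positive screen, actual drug use) = 0.300695 / 0.587774 ≈ 0.5116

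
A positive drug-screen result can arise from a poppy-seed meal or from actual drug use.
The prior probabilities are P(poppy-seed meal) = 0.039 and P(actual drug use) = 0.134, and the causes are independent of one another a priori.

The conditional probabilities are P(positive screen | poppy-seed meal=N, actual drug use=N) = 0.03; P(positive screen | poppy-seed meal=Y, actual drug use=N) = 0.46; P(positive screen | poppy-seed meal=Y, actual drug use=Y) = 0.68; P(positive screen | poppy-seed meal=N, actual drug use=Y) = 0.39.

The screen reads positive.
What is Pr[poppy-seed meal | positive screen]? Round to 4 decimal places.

Pr[poppy-seed meal | positive screen] ≈ 0.2025

P(positive screen) = 0.03·0.961·0.866 + 0.39·0.961·0.134 + 0.46·0.039·0.866 + 0.68·0.039·0.134 = 0.024967 + 0.050222 + 0.015536 + 0.003554 = 0.094279
The poppy-seed meal-present share is 0.015536 + 0.003554 = 0.019090.
Hence the posterior is 0.019090/0.094279 ≈ 0.2025.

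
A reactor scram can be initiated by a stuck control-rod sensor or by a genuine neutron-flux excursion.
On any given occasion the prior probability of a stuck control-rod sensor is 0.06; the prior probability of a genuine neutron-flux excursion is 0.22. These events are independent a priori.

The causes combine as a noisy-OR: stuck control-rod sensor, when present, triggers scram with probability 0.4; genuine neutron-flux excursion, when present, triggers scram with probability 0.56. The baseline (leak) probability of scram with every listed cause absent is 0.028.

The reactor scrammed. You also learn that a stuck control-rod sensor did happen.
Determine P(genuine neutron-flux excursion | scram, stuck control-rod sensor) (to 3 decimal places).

P(genuine neutron-flux excursion | scram, stuck control-rod sensor) ≈ 0.335

Under noisy-OR, P(scram | causes) = 1 − (1−0.028)·∏(1−qᵢ) over the active causes.
P(scram | stuck control-rod sensor) = 0.4168·0.78 + 0.743392·0.22 = 0.325104 + 0.163546 = 0.488650
Of this, 0.163546 comes from 0.743392·0.22 (the genuine neutron-flux excursion=true cases).
Hence the posterior is 0.163546/0.488650 ≈ 0.335.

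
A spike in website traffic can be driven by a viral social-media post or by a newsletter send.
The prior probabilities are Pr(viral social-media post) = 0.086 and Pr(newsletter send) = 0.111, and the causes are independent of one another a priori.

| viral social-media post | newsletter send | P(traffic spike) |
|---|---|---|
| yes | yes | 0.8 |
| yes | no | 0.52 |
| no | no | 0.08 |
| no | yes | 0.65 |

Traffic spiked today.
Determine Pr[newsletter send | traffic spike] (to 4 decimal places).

Pr[newsletter send | traffic spike] ≈ 0.4126

By total probability over the 4 (viral social-media post, newsletter send) configurations:
  P(traffic spike) = 0.08×0.914×0.889 + 0.65×0.914×0.111 + 0.52×0.086×0.889 + 0.8×0.086×0.111
        = 0.065004 + 0.065945 + 0.039756 + 0.007637 = 0.178342
Keeping only the newsletter send-present terms gives 0.073582, so
  P(newsletter send | traffic spike) = 0.073582 / 0.178342 ≈ 0.4126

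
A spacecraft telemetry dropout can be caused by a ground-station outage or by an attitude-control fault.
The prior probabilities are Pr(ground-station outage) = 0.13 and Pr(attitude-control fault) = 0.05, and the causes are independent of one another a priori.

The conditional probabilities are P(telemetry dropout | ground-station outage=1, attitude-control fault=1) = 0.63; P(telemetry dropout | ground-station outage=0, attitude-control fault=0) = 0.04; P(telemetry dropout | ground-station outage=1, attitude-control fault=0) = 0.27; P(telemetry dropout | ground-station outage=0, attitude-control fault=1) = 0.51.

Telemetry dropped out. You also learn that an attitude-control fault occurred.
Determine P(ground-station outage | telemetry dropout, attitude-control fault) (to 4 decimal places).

P(ground-station outage | telemetry dropout, attitude-control fault) ≈ 0.1558

Sum P(telemetry dropout|·) weighted by the priors over both values of ground-station outage:
  P(telemetry dropout | attitude-control fault) = 0.51·0.87 + 0.63·0.13
        = 0.443700 + 0.081900 = 0.525600
Keeping only the ground-station outage-present terms gives 0.081900, so
  P(ground-station outage | telemetry dropout, attitude-control fault) = 0.081900 / 0.525600 ≈ 0.1558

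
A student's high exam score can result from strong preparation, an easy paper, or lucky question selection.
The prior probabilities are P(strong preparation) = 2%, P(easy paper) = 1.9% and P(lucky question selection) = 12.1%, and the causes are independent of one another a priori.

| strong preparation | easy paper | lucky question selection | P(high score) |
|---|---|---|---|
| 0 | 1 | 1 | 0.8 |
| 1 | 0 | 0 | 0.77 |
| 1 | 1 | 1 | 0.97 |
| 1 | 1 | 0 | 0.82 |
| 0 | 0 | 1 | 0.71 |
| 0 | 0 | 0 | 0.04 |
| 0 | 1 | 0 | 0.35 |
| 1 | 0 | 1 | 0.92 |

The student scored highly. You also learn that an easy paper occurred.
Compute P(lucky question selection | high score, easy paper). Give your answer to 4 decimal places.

P(high score | easy paper) = 0.35×0.98×0.879 + 0.8×0.98×0.121 + 0.82×0.02×0.879 + 0.97×0.02×0.121 = 0.301497 + 0.094864 + 0.014416 + 0.002347 = 0.413124
The lucky question selection-present share is 0.094864 + 0.002347 = 0.097211.
So P(lucky question selection | high score, easy paper) = 0.097211/0.413124 ≈ 0.2353.

P(lucky question selection | high score, easy paper) ≈ 0.2353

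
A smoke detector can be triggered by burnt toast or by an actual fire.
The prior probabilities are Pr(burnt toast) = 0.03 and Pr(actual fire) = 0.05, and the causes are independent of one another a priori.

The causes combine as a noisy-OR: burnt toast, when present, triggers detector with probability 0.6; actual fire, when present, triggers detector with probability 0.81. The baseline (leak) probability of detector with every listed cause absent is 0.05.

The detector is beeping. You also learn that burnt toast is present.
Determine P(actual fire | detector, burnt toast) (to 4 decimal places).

P(actual fire | detector, burnt toast) ≈ 0.0730

Under noisy-OR, P(detector | causes) = 1 − (1−0.05)·∏(1−qᵢ) over the active causes.
Numerator (weight on configurations with actual fire): 0.9278·0.05 = 0.046390
Denominator P(detector | burnt toast): 0.62·0.95 + 0.9278·0.05 = 0.635390
Posterior = 0.046390 / 0.635390 ≈ 0.0730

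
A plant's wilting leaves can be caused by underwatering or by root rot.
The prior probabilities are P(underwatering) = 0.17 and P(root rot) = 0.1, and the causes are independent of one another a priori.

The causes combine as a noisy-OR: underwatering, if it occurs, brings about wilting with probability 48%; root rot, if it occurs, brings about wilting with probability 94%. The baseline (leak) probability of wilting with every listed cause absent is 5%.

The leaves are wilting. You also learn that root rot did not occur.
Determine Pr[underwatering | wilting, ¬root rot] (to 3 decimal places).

Under noisy-OR, P(wilting | causes) = 1 − (1−0.05)·∏(1−qᵢ) over the active causes.
P(wilting | ¬root rot) = 0.05·0.83 + 0.506·0.17 = 0.041500 + 0.086020 = 0.127520
Of this, 0.086020 comes from 0.506·0.17 (the underwatering=true cases).
Hence the posterior is 0.086020/0.127520 ≈ 0.675.

Pr[underwatering | wilting, ¬root rot] ≈ 0.675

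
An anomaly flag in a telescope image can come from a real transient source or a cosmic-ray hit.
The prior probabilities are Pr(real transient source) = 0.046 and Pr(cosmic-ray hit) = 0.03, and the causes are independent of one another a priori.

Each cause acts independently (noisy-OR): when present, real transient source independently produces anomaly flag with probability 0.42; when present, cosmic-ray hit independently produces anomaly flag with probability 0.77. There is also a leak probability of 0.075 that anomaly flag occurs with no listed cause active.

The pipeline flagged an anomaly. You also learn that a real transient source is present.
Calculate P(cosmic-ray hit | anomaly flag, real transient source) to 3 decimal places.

P(cosmic-ray hit | anomaly flag, real transient source) ≈ 0.055

Under noisy-OR, P(anomaly flag | causes) = 1 − (1−0.075)·∏(1−qᵢ) over the active causes.
Weight on cosmic-ray hit=true, given the evidence: 0.876605×0.03 = 0.026298
Denominator P(anomaly flag | real transient source): 0.4635×0.97 + 0.876605×0.03 = 0.475893
P(cosmic-ray hit | anomaly flag, real transient source) = 0.026298/0.475893 ≈ 0.055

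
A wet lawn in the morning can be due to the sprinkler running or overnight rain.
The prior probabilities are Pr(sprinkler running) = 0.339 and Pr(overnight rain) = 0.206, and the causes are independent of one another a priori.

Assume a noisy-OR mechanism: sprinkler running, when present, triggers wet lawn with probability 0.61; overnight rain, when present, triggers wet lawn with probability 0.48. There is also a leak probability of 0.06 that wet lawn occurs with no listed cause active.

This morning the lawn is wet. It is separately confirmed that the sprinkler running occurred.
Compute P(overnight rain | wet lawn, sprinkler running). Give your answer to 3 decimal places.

P(overnight rain | wet lawn, sprinkler running) ≈ 0.249

Under noisy-OR, P(wet lawn | causes) = 1 − (1−0.06)·∏(1−qᵢ) over the active causes.
P(wet lawn | sprinkler running) = 0.6334·0.794 + 0.809368·0.206 = 0.502920 + 0.166730 = 0.669650
Restricting to configurations with overnight rain present: 0.809368·0.206 = 0.166730.
P(overnight rain | wet lawn, sprinkler running) = 0.166730 / 0.669650 ≈ 0.249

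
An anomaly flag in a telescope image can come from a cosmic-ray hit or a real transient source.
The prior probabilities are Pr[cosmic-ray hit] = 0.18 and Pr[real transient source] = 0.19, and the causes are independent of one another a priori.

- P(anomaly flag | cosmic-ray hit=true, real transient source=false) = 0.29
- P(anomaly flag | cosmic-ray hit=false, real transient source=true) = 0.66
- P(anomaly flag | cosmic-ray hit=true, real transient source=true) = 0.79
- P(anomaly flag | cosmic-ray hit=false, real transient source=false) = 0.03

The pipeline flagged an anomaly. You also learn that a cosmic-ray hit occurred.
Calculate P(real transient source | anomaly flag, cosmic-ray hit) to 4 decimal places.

P(real transient source | anomaly flag, cosmic-ray hit) ≈ 0.3899

P(anomaly flag | cosmic-ray hit) = 0.29×0.81 + 0.79×0.19 = 0.234900 + 0.150100 = 0.385000
Of this, 0.150100 comes from 0.79×0.19 (the real transient source=true cases).
Hence the posterior is 0.150100/0.385000 ≈ 0.3899.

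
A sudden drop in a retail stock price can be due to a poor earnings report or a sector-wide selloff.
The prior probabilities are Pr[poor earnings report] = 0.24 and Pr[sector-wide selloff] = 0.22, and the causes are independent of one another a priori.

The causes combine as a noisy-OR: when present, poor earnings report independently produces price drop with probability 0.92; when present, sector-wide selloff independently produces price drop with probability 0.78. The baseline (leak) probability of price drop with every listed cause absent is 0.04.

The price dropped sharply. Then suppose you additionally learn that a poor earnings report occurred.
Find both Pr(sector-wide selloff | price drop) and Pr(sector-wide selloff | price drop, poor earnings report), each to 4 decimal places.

Pr(sector-wide selloff | price drop) ≈ 0.4833; Pr(sector-wide selloff | price drop, poor earnings report) ≈ 0.2310

Under noisy-OR, P(price drop | causes) = 1 − (1−0.04)·∏(1−qᵢ) over the active causes.
Weight on sector-wide selloff=true, given the evidence: 0.131887 + 0.051908 = 0.183795
Normalizer over all consistent configurations: 0.04×0.76×0.78 + 0.7888×0.76×0.22 + 0.9232×0.24×0.78 + 0.983104×0.24×0.22 = 0.380330
P(sector-wide selloff | price drop) = 0.183795/0.380330 ≈ 0.4833

Now condition on the additional information:
Weight on sector-wide selloff=true, given the evidence: 0.983104×0.22 = 0.216283
Normalizer over all consistent configurations: 0.9232×0.78 + 0.983104×0.22 = 0.936379
Posterior = 0.216283 / 0.936379 ≈ 0.2310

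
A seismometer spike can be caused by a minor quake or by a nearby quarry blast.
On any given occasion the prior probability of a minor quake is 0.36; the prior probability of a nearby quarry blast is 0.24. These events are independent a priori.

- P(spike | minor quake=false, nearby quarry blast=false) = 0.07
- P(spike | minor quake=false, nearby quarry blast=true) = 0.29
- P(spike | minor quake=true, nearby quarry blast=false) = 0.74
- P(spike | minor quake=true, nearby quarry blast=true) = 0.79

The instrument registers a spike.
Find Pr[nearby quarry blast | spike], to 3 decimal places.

Pr[nearby quarry blast | spike] ≈ 0.323

P(spike) = 0.07×0.64×0.76 + 0.29×0.64×0.24 + 0.74×0.36×0.76 + 0.79×0.36×0.24 = 0.034048 + 0.044544 + 0.202464 + 0.068256 = 0.349312
Restricting to configurations with nearby quarry blast present: 0.044544 + 0.068256 = 0.112800.
So P(nearby quarry blast | spike) = 0.112800/0.349312 ≈ 0.323.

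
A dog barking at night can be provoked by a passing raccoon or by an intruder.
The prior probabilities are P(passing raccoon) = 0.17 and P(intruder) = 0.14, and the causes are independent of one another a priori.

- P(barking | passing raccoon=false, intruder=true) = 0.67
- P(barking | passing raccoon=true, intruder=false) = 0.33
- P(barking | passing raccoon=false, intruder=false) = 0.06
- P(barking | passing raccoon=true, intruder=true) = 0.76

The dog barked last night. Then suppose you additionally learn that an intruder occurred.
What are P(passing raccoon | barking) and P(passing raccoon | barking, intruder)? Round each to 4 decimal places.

P(passing raccoon | barking) ≈ 0.3547; P(passing raccoon | barking, intruder) ≈ 0.1885

Enumerate the 4 (passing raccoon, intruder) configurations and weight by the priors:
  P(barking) = 0.06×0.83×0.86 + 0.67×0.83×0.14 + 0.33×0.17×0.86 + 0.76×0.17×0.14
        = 0.042828 + 0.077854 + 0.048246 + 0.018088 = 0.187016
Keeping only the passing raccoon-present terms gives 0.066334, so
  P(passing raccoon | barking) = 0.066334 / 0.187016 ≈ 0.3547

Now also conditioning on intruder=true:
P(barking | intruder) = 0.67*0.83 + 0.76*0.17 = 0.556100 + 0.129200 = 0.685300
The passing raccoon-present share is 0.76*0.17 = 0.129200.
P(passing raccoon | barking, intruder) = 0.129200 / 0.685300 ≈ 0.1885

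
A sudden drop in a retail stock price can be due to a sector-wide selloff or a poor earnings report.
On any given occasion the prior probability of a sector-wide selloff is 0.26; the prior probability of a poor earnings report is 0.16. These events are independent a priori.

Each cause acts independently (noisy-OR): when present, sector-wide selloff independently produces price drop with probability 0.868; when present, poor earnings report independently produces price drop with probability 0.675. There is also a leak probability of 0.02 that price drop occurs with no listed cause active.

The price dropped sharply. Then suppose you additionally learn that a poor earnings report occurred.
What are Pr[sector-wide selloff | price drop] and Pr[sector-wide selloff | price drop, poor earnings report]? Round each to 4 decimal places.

Under noisy-OR, P(price drop | causes) = 1 − (1−0.02)·∏(1−qᵢ) over the active causes.
Numerator (weight on configurations with sector-wide selloff): 0.190148 + 0.039851 = 0.229999
Denominator P(price drop): 0.02×0.74×0.84 + 0.6815×0.74×0.16 + 0.87064×0.26×0.84 + 0.957958×0.26×0.16 = 0.323121
P(sector-wide selloff | price drop) = 0.229999/0.323121 ≈ 0.7118

Now condition on the additional information:
By total probability over both values of sector-wide selloff:
  P(price drop | poor earnings report) = 0.6815×0.74 + 0.957958×0.26
        = 0.504310 + 0.249069 = 0.753379
Keeping only the sector-wide selloff-present terms gives 0.249069, so
  P(sector-wide selloff | price drop, poor earnings report) = 0.249069 / 0.753379 ≈ 0.3306
The drop from 0.7118 to 0.3306 is the explaining-away (discounting) effect.

Pr[sector-wide selloff | price drop] ≈ 0.7118; Pr[sector-wide selloff | price drop, poor earnings report] ≈ 0.3306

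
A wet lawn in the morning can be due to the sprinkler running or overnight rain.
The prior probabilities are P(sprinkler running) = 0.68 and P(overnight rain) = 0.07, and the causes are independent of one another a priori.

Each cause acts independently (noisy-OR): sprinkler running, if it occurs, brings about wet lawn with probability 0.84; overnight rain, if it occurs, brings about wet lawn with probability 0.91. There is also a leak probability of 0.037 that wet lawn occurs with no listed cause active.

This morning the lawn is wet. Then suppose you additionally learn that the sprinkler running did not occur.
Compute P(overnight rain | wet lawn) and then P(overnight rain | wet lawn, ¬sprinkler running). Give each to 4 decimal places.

Under noisy-OR, P(wet lawn | causes) = 1 − (1−0.037)·∏(1−qᵢ) over the active causes.
Weight on overnight rain=true, given the evidence: 0.020459 + 0.046940 = 0.067399
Normalizer over all consistent configurations: 0.037·0.32·0.93 + 0.91333·0.32·0.07 + 0.84592·0.68·0.93 + 0.986133·0.68·0.07 = 0.613370
P(overnight rain | wet lawn) = 0.067399/0.613370 ≈ 0.1099

With the extra evidence:
Numerator (weight on configurations with overnight rain): 0.91333·0.07 = 0.063933
Denominator P(wet lawn | ¬sprinkler running): 0.037·0.93 + 0.91333·0.07 = 0.098343
Posterior = 0.063933 / 0.098343 ≈ 0.6501
Ruling out sprinkler running raises the posterior on overnight rain — the flip side of explaining away.

P(overnight rain | wet lawn) ≈ 0.1099; P(overnight rain | wet lawn, ¬sprinkler running) ≈ 0.6501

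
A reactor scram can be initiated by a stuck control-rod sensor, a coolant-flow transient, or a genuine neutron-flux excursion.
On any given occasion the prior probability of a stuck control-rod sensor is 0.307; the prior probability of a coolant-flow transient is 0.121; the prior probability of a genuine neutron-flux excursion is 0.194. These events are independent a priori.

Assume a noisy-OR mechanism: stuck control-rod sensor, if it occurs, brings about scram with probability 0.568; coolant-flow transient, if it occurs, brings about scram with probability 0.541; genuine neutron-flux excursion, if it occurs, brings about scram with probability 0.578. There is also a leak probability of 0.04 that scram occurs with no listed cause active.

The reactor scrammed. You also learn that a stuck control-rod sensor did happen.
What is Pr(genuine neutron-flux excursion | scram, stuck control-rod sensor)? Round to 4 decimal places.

Under noisy-OR, P(scram | causes) = 1 − (1−0.04)·∏(1−qᵢ) over the active causes.
Weight on genuine neutron-flux excursion=true, given the evidence: 0.140682 + 0.021588 = 0.162270
Normalizer over all consistent configurations: 0.58528×0.879×0.806 + 0.824988×0.879×0.194 + 0.809644×0.121×0.806 + 0.91967×0.121×0.194 = 0.655887
P(genuine neutron-flux excursion | scram, stuck control-rod sensor) = 0.162270/0.655887 ≈ 0.2474

Pr(genuine neutron-flux excursion | scram, stuck control-rod sensor) ≈ 0.2474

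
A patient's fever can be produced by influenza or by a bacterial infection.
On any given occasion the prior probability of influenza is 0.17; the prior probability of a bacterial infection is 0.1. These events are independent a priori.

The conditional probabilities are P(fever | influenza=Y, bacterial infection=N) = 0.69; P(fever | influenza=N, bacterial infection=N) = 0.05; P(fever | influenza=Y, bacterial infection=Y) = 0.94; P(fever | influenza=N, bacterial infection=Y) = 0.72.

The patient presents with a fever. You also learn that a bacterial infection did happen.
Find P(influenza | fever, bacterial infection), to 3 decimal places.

P(fever | bacterial infection) = 0.72*0.83 + 0.94*0.17 = 0.597600 + 0.159800 = 0.757400
The influenza-present share is 0.94*0.17 = 0.159800.
Hence the posterior is 0.159800/0.757400 ≈ 0.211.

P(influenza | fever, bacterial infection) ≈ 0.211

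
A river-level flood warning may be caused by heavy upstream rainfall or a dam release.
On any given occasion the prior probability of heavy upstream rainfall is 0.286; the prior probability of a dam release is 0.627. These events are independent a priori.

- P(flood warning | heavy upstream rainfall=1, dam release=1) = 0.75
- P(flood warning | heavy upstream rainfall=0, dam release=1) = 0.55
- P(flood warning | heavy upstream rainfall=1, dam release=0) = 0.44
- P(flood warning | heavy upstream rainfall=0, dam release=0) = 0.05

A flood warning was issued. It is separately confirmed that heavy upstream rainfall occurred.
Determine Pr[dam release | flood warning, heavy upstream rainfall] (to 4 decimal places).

Pr[dam release | flood warning, heavy upstream rainfall] ≈ 0.7413

By total probability over both values of dam release:
  P(flood warning | heavy upstream rainfall) = 0.44×0.373 + 0.75×0.627
        = 0.164120 + 0.470250 = 0.634370
Configurations with dam release contribute 0.470250, so
  P(dam release | flood warning, heavy upstream rainfall) = 0.470250 / 0.634370 ≈ 0.7413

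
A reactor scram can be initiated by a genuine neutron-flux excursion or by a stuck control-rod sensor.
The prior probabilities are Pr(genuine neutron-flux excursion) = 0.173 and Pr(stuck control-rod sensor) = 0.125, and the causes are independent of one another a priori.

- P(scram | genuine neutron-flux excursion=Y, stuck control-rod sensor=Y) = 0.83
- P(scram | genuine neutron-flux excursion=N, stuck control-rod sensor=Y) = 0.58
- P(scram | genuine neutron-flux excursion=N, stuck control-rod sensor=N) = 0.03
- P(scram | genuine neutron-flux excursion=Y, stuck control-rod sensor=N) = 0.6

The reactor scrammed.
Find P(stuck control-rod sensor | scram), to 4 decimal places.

By total probability over the 4 (genuine neutron-flux excursion, stuck control-rod sensor) configurations:
  P(scram) = 0.03*0.827*0.875 + 0.58*0.827*0.125 + 0.6*0.173*0.875 + 0.83*0.173*0.125
        = 0.021709 + 0.059957 + 0.090825 + 0.017949 = 0.190440
Configurations with stuck control-rod sensor contribute 0.077906, so
  P(stuck control-rod sensor | scram) = 0.077906 / 0.190440 ≈ 0.4091

P(stuck control-rod sensor | scram) ≈ 0.4091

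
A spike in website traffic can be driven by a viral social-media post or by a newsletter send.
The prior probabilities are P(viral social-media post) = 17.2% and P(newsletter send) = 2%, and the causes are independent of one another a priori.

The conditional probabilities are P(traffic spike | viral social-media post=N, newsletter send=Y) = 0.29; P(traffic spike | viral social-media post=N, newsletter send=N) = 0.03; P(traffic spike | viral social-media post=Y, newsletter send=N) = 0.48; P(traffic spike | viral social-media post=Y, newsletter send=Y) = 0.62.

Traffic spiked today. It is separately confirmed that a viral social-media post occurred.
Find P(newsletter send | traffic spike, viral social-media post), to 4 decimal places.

P(traffic spike | viral social-media post) = 0.48·0.98 + 0.62·0.02 = 0.470400 + 0.012400 = 0.482800
The newsletter send-present share is 0.62·0.02 = 0.012400.
Hence the posterior is 0.012400/0.482800 ≈ 0.0257.

P(newsletter send | traffic spike, viral social-media post) ≈ 0.0257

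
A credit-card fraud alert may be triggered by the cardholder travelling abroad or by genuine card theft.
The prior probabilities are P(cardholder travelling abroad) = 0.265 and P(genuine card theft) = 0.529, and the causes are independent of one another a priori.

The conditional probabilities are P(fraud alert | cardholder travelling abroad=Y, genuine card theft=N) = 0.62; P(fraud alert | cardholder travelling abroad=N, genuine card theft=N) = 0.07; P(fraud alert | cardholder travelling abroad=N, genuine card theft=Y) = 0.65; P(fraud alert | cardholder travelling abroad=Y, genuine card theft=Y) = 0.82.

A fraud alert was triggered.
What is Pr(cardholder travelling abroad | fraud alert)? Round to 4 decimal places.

Sum P(fraud alert|·) weighted by the priors over the 4 (cardholder travelling abroad, genuine card theft) configurations:
  P(fraud alert) = 0.07*0.735*0.471 + 0.65*0.735*0.529 + 0.62*0.265*0.471 + 0.82*0.265*0.529
        = 0.024233 + 0.252730 + 0.077385 + 0.114952 = 0.469300
Configurations with cardholder travelling abroad contribute 0.192337, so
  P(cardholder travelling abroad | fraud alert) = 0.192337 / 0.469300 ≈ 0.4098

Pr(cardholder travelling abroad | fraud alert) ≈ 0.4098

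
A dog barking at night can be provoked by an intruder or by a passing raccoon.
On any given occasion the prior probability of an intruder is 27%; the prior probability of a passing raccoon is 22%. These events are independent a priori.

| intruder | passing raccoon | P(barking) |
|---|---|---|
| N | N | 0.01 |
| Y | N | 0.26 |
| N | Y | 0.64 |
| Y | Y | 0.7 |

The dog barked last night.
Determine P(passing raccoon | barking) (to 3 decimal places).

P(passing raccoon | barking) ≈ 0.705

Sum P(barking|·) weighted by the priors over the 4 (intruder, passing raccoon) configurations:
  P(barking) = 0.01×0.73×0.78 + 0.64×0.73×0.22 + 0.26×0.27×0.78 + 0.7×0.27×0.22
        = 0.005694 + 0.102784 + 0.054756 + 0.041580 = 0.204814
Keeping only the passing raccoon-present terms gives 0.144364, so
  P(passing raccoon | barking) = 0.144364 / 0.204814 ≈ 0.705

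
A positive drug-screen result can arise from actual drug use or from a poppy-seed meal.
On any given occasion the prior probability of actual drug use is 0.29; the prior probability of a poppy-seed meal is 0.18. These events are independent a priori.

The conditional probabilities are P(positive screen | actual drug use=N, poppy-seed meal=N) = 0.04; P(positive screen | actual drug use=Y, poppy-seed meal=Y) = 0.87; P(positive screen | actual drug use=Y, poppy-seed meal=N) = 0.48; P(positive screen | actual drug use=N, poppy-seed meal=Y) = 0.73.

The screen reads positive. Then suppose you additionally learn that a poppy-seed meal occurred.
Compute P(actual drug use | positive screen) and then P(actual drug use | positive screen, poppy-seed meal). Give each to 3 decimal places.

P(positive screen) = 0.04·0.71·0.82 + 0.73·0.71·0.18 + 0.48·0.29·0.82 + 0.87·0.29·0.18 = 0.023288 + 0.093294 + 0.114144 + 0.045414 = 0.276140
Of this, 0.159558 comes from 0.114144 + 0.045414 (the actual drug use=true cases).
P(actual drug use | positive screen) = 0.159558 / 0.276140 ≈ 0.578

With the extra evidence:
Weight on actual drug use=true, given the evidence: 0.87*0.29 = 0.252300
The normalizing constant is 0.73*0.71 + 0.87*0.29 = 0.770600
P(actual drug use | positive screen, poppy-seed meal) = 0.252300/0.770600 ≈ 0.327
Conditioning on poppy-seed meal lowers the posterior on actual drug use: the classic explaining-away effect in a common-effect structure.

P(actual drug use | positive screen) ≈ 0.578; P(actual drug use | positive screen, poppy-seed meal) ≈ 0.327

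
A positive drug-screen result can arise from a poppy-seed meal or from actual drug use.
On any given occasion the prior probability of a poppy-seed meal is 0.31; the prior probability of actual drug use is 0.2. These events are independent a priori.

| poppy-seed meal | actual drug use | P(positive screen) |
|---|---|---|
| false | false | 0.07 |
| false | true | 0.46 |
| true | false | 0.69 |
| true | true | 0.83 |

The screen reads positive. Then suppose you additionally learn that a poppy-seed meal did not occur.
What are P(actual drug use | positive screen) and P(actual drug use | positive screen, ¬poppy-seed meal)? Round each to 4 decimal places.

P(positive screen) = 0.07*0.69*0.8 + 0.46*0.69*0.2 + 0.69*0.31*0.8 + 0.83*0.31*0.2 = 0.038640 + 0.063480 + 0.171120 + 0.051460 = 0.324700
The actual drug use-present share is 0.063480 + 0.051460 = 0.114940.
Hence the posterior is 0.114940/0.324700 ≈ 0.3540.

Now condition on the additional information:
P(positive screen | ¬poppy-seed meal) = 0.07×0.8 + 0.46×0.2 = 0.056000 + 0.092000 = 0.148000
Of this, 0.092000 comes from 0.46×0.2 (the actual drug use=true cases).
P(actual drug use | positive screen, ¬poppy-seed meal) = 0.092000 / 0.148000 ≈ 0.6216

P(actual drug use | positive screen) ≈ 0.3540; P(actual drug use | positive screen, ¬poppy-seed meal) ≈ 0.6216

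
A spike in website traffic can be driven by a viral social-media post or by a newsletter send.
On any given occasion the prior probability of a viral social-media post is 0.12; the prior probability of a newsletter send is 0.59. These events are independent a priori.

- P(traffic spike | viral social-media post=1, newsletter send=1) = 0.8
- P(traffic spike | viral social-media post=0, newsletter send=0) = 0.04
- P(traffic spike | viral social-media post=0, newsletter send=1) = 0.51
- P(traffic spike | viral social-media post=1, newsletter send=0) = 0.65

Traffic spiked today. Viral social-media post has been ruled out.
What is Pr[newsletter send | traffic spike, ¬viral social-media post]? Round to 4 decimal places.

Pr[newsletter send | traffic spike, ¬viral social-media post] ≈ 0.9483

Numerator (weight on configurations with newsletter send): 0.51×0.59 = 0.300900
Denominator P(traffic spike | ¬viral social-media post): 0.04×0.41 + 0.51×0.59 = 0.317300
Posterior = 0.300900 / 0.317300 ≈ 0.9483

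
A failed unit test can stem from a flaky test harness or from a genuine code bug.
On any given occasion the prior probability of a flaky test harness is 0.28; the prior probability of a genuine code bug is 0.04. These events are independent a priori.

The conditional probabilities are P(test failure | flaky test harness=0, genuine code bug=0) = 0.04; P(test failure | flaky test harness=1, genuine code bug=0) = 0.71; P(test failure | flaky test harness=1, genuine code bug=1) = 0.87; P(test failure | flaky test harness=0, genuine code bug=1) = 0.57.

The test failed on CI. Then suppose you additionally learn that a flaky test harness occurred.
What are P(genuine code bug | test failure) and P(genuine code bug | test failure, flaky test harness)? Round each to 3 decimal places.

P(genuine code bug | test failure) ≈ 0.107; P(genuine code bug | test failure, flaky test harness) ≈ 0.049

Weight on genuine code bug=true, given the evidence: 0.016416 + 0.009744 = 0.026160
Denominator P(test failure): 0.04*0.72*0.96 + 0.57*0.72*0.04 + 0.71*0.28*0.96 + 0.87*0.28*0.04 = 0.244656
Posterior = 0.026160 / 0.244656 ≈ 0.107

Now also conditioning on flaky test harness=true:
Enumerate both values of genuine code bug and weight by the priors:
  P(test failure | flaky test harness) = 0.71×0.96 + 0.87×0.04
        = 0.681600 + 0.034800 = 0.716400
The terms with genuine code bug present sum to 0.034800, so
  P(genuine code bug | test failure, flaky test harness) = 0.034800 / 0.716400 ≈ 0.049
— flaky test harness explains away the evidence for genuine code bug.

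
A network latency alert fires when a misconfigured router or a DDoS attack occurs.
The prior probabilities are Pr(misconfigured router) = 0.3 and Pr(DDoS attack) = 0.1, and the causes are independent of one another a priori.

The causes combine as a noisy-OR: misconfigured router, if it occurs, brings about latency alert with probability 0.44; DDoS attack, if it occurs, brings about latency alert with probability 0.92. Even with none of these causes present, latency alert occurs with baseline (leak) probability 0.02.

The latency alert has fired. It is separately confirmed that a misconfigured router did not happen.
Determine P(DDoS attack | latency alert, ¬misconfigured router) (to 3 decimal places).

Under noisy-OR, P(latency alert | causes) = 1 − (1−0.02)·∏(1−qᵢ) over the active causes.
For the numerator, keep only DDoS attack=true terms: 0.9216*0.1 = 0.092160
The normalizing constant is 0.02*0.9 + 0.9216*0.1 = 0.110160
Posterior = 0.092160 / 0.110160 ≈ 0.837

P(DDoS attack | latency alert, ¬misconfigured router) ≈ 0.837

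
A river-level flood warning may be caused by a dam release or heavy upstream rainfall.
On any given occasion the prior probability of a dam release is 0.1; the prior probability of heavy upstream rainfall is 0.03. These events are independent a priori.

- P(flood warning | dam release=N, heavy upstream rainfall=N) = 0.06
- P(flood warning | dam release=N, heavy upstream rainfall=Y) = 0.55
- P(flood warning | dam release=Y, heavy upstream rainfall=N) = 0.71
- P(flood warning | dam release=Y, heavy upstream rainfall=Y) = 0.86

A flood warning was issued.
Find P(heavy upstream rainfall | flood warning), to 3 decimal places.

P(heavy upstream rainfall | flood warning) ≈ 0.126

Sum P(flood warning|·) weighted by the priors over the 4 (dam release, heavy upstream rainfall) configurations:
  P(flood warning) = 0.06×0.9×0.97 + 0.55×0.9×0.03 + 0.71×0.1×0.97 + 0.86×0.1×0.03
        = 0.052380 + 0.014850 + 0.068870 + 0.002580 = 0.138680
Configurations with heavy upstream rainfall contribute 0.017430, so
  P(heavy upstream rainfall | flood warning) = 0.017430 / 0.138680 ≈ 0.126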